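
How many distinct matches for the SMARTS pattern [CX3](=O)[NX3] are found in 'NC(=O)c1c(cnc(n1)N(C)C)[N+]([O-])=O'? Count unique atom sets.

1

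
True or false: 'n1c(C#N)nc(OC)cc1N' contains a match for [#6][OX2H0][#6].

True

The pattern [#6][OX2H0][#6] describes an aliphatic oxygen bridging two carbons with no H on the oxygen — an ether.
The molecule carries a methoxy ether (-OCH3), whose atoms satisfy every constraint of the query, so the pattern matches.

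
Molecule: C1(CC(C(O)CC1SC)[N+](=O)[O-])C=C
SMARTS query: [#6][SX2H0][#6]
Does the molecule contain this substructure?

Yes

The pattern [#6][SX2H0][#6] describes an aliphatic sulfur bridging two carbons with no H on the sulfur — a thioether.
The molecule carries a methylthio ether (-SCH3), whose atoms satisfy every constraint of the query, so the pattern matches.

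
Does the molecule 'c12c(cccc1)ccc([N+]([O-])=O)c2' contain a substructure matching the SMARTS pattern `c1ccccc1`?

Yes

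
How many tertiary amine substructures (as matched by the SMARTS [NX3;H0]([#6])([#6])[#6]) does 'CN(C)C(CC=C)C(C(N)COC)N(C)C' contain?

[NX3;H0]([#6])([#6])[#6] is the SMARTS for a tertiary amine: a trivalent nitrogen with no H, bonded to three carbons.
The molecule carries 2 separate instances of a dimethylamino group (-N(CH3)2) meeting every constraint; each maps to a distinct set of atoms, giving 2 matches.

2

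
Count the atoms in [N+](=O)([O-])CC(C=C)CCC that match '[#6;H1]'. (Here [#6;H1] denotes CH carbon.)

2

Check the 10 heavy atoms by environment: 4× C (H2) → no; 2× C (H1) → match; 1× C (H3) → no; 1× N (charge +1, H0) → no; 1× O (charge -1, H0) → no; 1× O (H0) → no.
That gives 2 matching atoms.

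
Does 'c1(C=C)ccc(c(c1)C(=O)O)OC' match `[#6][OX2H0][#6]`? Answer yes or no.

The pattern [#6][OX2H0][#6] describes an aliphatic oxygen bridging two carbons with no H on the oxygen — an ether.
The molecule carries a methoxy ether (-OCH3), whose atoms satisfy every constraint of the query, so the pattern matches.

Yes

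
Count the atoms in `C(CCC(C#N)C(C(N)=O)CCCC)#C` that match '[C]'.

12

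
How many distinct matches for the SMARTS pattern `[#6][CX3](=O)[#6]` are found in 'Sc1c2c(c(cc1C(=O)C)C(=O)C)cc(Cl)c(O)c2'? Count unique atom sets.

[#6][CX3](=O)[#6] is the SMARTS for a ketone: a carbonyl carbon (no H) flanked by two carbons.
The molecule carries 2 separate instances of an acetyl/ketone group (-C(=O)CH3) meeting every constraint; each maps to a distinct set of atoms, giving 2 matches.

2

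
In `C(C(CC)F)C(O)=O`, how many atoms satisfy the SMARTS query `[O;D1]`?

The query [O;D1] means: aliphatic oxygen bonded to exactly one heavy atom.
Check the 8 heavy atoms by environment: 2× C (D2) → no; 2× C (D3) → no; 2× O (D1) → match; 1× F (D1) → no; 1× C (D1) → no.
That gives 2 matching atoms.

2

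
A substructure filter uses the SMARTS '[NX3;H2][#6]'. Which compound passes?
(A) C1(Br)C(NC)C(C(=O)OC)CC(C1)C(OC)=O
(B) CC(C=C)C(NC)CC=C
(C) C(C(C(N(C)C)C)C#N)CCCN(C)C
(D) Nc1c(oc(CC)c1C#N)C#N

[NX3;H2][#6] describes a trivalent nitrogen with two H attached to carbon (a primary amine).
(A) has an N-methylamino group (-NHCH3) but the nitrogen bears two carbons and only one H (H1), not H2.
(B) has an N-methylamino group (-NHCH3) but the nitrogen bears two carbons and only one H (H1), not H2.
(C) has a dimethylamino group (-N(CH3)2) but the nitrogen has H0, not H2.
(D) contains a primary amino group (-NH2), which satisfies every atom and bond constraint.
So the answer is (D).

D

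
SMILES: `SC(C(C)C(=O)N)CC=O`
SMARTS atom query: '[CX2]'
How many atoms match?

0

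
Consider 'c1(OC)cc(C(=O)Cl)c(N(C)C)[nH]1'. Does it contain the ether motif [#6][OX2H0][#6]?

Yes

The pattern [#6][OX2H0][#6] describes an aliphatic oxygen bridging two carbons with no H on the oxygen — an ether.
The molecule carries a methoxy ether (-OCH3), whose atoms satisfy every constraint of the query, so the pattern matches.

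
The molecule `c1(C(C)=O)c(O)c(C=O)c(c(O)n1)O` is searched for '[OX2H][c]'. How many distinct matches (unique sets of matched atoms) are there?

3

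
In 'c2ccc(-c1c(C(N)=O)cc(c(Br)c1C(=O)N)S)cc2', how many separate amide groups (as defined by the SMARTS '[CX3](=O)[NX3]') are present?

[CX3](=O)[NX3] is the SMARTS for an amide: a carbonyl carbon bonded to a trivalent nitrogen.
The molecule carries 2 separate instances of a primary amide (-C(=O)NH2) meeting every constraint; each maps to a distinct set of atoms, giving 2 matches.

2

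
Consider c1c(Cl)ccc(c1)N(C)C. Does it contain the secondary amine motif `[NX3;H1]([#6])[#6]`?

No

The pattern [NX3;H1]([#6])[#6] describes a trivalent nitrogen with one H, bonded to two carbons — a secondary amine.
The closest candidate here is a dimethylamino group (-N(CH3)2), but the nitrogen has H0, not H1. No other fragment satisfies the full query, so there is no match.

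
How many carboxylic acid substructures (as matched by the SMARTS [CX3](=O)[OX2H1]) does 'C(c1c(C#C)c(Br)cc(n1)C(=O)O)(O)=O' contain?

2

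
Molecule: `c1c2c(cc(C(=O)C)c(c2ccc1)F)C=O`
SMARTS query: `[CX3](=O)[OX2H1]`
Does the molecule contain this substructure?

The pattern [CX3](=O)[OX2H1] describes an sp2 carbon double-bonded to O and single-bonded to an -OH oxygen — a carboxylic acid.
The closest candidate here is an aldehyde (-CHO), but there is no singly-bonded oxygen on the carbonyl carbon. No other fragment satisfies the full query, so there is no match.

No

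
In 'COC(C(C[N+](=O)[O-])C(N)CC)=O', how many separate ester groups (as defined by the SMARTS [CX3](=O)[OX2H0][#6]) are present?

[CX3](=O)[OX2H0][#6] is the SMARTS for an ester: a carbonyl carbon bonded to an oxygen that is itself bonded to carbon (no H on that O).
Exactly one fragment in the molecule meets all constraints, giving 1 match.

1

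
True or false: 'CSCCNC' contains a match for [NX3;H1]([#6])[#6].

The pattern [NX3;H1]([#6])[#6] describes a trivalent nitrogen with one H, bonded to two carbons — a secondary amine.
The molecule carries an N-methylamino group (-NHCH3), whose atoms satisfy every constraint of the query, so the pattern matches.

True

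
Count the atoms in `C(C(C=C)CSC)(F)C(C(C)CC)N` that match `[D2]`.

4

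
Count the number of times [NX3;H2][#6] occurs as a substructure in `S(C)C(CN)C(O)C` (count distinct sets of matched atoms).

1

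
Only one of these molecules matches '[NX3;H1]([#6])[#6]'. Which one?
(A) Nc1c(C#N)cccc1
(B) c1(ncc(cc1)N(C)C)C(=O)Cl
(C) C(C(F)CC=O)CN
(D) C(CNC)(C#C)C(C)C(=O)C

[NX3;H1]([#6])[#6] describes a trivalent nitrogen with one H, bonded to two carbons (a secondary amine).
(A) has a primary amino group (-NH2) but the nitrogen has H2 and only one carbon neighbour.
(B) has a dimethylamino group (-N(CH3)2) but the nitrogen has H0, not H1.
(C) has a primary amino group (-NH2) but the nitrogen has H2 and only one carbon neighbour.
(D) contains an N-methylamino group (-NHCH3), which satisfies every atom and bond constraint.
So the answer is (D).

D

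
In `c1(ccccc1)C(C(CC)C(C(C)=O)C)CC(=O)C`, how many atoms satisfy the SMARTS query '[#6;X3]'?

8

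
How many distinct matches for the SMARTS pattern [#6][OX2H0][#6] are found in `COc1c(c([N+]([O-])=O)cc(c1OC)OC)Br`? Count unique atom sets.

[#6][OX2H0][#6] is the SMARTS for an ether: an aliphatic oxygen bridging two carbons with no H on the oxygen.
The molecule carries 3 separate instances of a methoxy ether (-OCH3) meeting every constraint; each maps to a distinct set of atoms, giving 3 matches.

3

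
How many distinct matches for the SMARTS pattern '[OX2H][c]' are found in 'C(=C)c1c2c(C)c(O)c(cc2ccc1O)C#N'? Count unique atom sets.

[OX2H][c] is the SMARTS for a phenol: a hydroxyl oxygen attached to an aromatic carbon.
The molecule carries 2 separate instances of a hydroxyl group (-OH) meeting every constraint; each maps to a distinct set of atoms, giving 2 matches.

2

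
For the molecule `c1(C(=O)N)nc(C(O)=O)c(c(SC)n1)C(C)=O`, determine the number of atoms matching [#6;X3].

7

Check the 17 heavy atoms by environment: 2× n (aromatic, X2) → no; 4× c (aromatic, X3) → match; 3× C (X3) → match; 3× O (X1) → no; 1× N (X3) → no; 2× C (X4) → no; 1× O (X2) → no; 1× S (X2) → no.
Summing the matching environments: 4 + 3 = 7 matching atoms.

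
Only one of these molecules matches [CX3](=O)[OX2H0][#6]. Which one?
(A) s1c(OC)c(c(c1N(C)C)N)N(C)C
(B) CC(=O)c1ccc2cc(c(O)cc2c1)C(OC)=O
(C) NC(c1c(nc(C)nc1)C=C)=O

[CX3](=O)[OX2H0][#6] describes a carbonyl carbon bonded to an oxygen that is itself bonded to carbon (no H on that O) (an ester).
(A) has a methoxy ether (-OCH3) but the ether oxygen is not adjacent to a C=O carbon.
(B) contains a methyl-ester group (-C(=O)OCH3), which satisfies every atom and bond constraint.
(C) has a primary amide (-C(=O)NH2) but the carbonyl is bonded to N, not to an O-C linkage.
So the answer is (B).

B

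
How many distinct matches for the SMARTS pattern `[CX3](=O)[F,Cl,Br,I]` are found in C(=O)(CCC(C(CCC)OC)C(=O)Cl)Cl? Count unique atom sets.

2

[CX3](=O)[F,Cl,Br,I] is the SMARTS for an acyl halide: a carbonyl carbon bonded to a halogen.
The molecule carries 2 separate instances of an acyl chloride (-C(=O)Cl) meeting every constraint; each maps to a distinct set of atoms, giving 2 matches.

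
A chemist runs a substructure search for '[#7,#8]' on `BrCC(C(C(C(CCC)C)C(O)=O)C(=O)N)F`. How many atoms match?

The query [#7,#8] means: nitrogen or oxygen (comma = OR).
Check the 17 heavy atoms by environment: 11× C → no; 1× Br → no; 3× O → match; 1× F → no; 1× N → match.
Summing the matching environments: 3 + 1 = 4 matching atoms.

4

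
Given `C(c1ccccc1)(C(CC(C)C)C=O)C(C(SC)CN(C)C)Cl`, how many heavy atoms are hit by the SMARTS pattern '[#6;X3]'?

The query [#6;X3] means: any carbon (aromatic or not) with three total connections.
Check the 23 heavy atoms by environment: 12× C (X4) → no; 1× Cl (X1) → no; 1× S (X2) → no; 1× N (X3) → no; 1× C (X3) → match; 1× O (X1) → no; 6× c (aromatic, X3) → match.
Summing the matching environments: 1 + 6 = 7 matching atoms.

7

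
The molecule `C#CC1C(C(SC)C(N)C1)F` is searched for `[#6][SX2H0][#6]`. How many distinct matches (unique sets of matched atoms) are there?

[#6][SX2H0][#6] is the SMARTS for a thioether: an aliphatic sulfur bridging two carbons with no H on the sulfur.
Exactly one fragment in the molecule meets all constraints, giving 1 match.

1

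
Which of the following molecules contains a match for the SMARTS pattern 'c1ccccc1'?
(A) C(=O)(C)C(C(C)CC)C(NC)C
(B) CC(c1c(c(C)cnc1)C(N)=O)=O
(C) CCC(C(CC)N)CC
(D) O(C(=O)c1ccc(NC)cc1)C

D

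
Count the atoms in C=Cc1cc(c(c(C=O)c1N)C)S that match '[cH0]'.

5

Check the 13 heavy atoms by environment: 5× c (aromatic, H0) → match; 1× c (aromatic, H1) → no; 2× C (H1) → no; 1× C (H2) → no; 1× S (H1) → no; 1× N (H2) → no; 1× O (H0) → no; 1× C (H3) → no.
That gives 5 matching atoms.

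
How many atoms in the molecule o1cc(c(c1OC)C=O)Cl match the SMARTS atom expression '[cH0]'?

The query [cH0] means: aromatic carbon with no attached hydrogen (substituted or ring-fusion).
Check the 10 heavy atoms by environment: 1× o (aromatic, H0) → no; 1× c (aromatic, H1) → no; 3× c (aromatic, H0) → match; 1× C (H1) → no; 2× O (H0) → no; 1× C (H3) → no; 1× Cl (H0) → no.
That gives 3 matching atoms.

3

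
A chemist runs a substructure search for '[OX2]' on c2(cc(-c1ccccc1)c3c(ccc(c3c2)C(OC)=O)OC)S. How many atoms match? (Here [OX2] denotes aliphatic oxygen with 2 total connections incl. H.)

2

The query [OX2] means: aliphatic oxygen with two total connections — ether, hydroxyl, or ester single-bond O.
Check the 23 heavy atoms by environment: 16× c (aromatic, X3) → no; 1× S (X2) → no; 1× C (X3) → no; 1× O (X1) → no; 2× O (X2) → match; 2× C (X4) → no.
That gives 2 matching atoms.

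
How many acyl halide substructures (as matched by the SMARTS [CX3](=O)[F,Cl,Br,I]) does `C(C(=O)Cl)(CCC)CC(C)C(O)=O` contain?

1

[CX3](=O)[F,Cl,Br,I] is the SMARTS for an acyl halide: a carbonyl carbon bonded to a halogen.
Exactly one fragment in the molecule meets all constraints, giving 1 match.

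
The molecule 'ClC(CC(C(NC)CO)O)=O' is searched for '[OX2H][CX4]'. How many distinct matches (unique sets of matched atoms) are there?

2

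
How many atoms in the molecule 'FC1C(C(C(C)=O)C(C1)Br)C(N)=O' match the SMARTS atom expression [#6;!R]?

3

The query [#6;!R] means: carbon not in any ring.
Check the 13 heavy atoms by environment: 5× C (in 5-ring) → no; 3× C (acyclic) → match; 2× O (acyclic) → no; 1× Br (acyclic) → no; 1× N (acyclic) → no; 1× F (acyclic) → no.
That gives 3 matching atoms.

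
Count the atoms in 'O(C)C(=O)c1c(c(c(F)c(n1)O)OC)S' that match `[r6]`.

6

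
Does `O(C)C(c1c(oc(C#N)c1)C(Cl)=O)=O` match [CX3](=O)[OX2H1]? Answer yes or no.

No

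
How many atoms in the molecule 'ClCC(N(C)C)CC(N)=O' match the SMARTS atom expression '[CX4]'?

Check the 10 heavy atoms by environment: 5× C (X4) → match; 1× Cl (X1) → no; 1× C (X3) → no; 1× O (X1) → no; 2× N (X3) → no.
That gives 5 matching atoms.

5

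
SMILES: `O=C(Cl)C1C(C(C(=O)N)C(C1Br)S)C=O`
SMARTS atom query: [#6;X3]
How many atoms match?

3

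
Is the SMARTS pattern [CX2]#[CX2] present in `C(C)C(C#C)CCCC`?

The pattern [CX2]#[CX2] describes a carbon-carbon triple bond — an alkyne.
The molecule carries an ethynyl group (-C#CH), whose atoms satisfy every constraint of the query, so the pattern matches.

Yes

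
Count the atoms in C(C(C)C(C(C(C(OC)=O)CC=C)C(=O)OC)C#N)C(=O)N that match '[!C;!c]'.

The query [!C;!c] means: neither aliphatic nor aromatic carbon — same as [!#6].
Check the 22 heavy atoms by environment: 15× C → no; 5× O → match; 2× N → match.
Summing the matching environments: 5 + 2 = 7 matching atoms.

7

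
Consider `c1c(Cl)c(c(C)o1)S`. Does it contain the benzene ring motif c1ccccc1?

No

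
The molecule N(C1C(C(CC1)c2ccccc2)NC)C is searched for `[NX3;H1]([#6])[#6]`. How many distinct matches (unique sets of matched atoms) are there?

[NX3;H1]([#6])[#6] is the SMARTS for a secondary amine: a trivalent nitrogen with one H, bonded to two carbons.
The molecule carries 2 separate instances of an N-methylamino group (-NHCH3) meeting every constraint; each maps to a distinct set of atoms, giving 2 matches.

2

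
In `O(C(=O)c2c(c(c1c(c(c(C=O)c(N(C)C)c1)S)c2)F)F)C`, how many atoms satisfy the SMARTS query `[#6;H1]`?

3

The query [#6;H1] means: any carbon bearing exactly one hydrogen.
Check the 22 heavy atoms by environment: 8× c (aromatic, H0) → no; 2× c (aromatic, H1) → match; 1× C (H0) → no; 3× O (H0) → no; 3× C (H3) → no; 2× F (H0) → no; 1× N (H0) → no; 1× S (H1) → no; 1× C (H1) → match.
Summing the matching environments: 2 + 1 = 3 matching atoms.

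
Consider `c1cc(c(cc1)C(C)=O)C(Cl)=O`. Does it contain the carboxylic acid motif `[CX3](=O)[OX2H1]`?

The pattern [CX3](=O)[OX2H1] describes an sp2 carbon double-bonded to O and single-bonded to an -OH oxygen — a carboxylic acid.
The closest candidate here is an acyl chloride (-C(=O)Cl), but the carbonyl is bonded to Cl, not to an -OH oxygen. No other fragment satisfies the full query, so there is no match.

No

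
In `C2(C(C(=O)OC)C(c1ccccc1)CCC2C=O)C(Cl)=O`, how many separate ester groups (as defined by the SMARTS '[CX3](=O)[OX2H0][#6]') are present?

[CX3](=O)[OX2H0][#6] is the SMARTS for an ester: a carbonyl carbon bonded to an oxygen that is itself bonded to carbon (no H on that O).
Exactly one fragment in the molecule meets all constraints, giving 1 match.

1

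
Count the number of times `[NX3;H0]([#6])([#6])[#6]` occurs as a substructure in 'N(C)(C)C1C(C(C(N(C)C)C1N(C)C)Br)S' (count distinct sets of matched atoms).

3

[NX3;H0]([#6])([#6])[#6] is the SMARTS for a tertiary amine: a trivalent nitrogen with no H, bonded to three carbons.
The molecule carries 3 separate instances of a dimethylamino group (-N(CH3)2) meeting every constraint; each maps to a distinct set of atoms, giving 3 matches.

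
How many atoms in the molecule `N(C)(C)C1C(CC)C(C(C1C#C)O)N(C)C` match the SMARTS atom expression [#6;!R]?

The query [#6;!R] means: carbon not in any ring.
Check the 16 heavy atoms by environment: 5× C (in 5-ring) → no; 2× N (acyclic) → no; 8× C (acyclic) → match; 1× O (acyclic) → no.
That gives 8 matching atoms.

8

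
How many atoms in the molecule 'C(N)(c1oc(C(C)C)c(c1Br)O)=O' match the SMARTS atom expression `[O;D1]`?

2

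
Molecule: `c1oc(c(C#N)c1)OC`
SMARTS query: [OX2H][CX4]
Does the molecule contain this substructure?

The pattern [OX2H][CX4] describes a hydroxyl oxygen bound to an sp3 (X4) carbon — an aliphatic alcohol.
The closest candidate here is a methoxy ether (-OCH3), but the oxygen has H0 (ether), not H1. No other fragment satisfies the full query, so there is no match.

No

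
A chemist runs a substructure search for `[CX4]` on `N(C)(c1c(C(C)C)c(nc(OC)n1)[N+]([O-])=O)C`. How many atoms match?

Check the 17 heavy atoms by environment: 2× n (aromatic, X2) → no; 4× c (aromatic, X3) → no; 1× N (X3) → no; 6× C (X4) → match; 1× O (X2) → no; 1× N (charge +1, X3) → no; 1× O (charge -1, X1) → no; 1× O (X1) → no.
That gives 6 matching atoms.

6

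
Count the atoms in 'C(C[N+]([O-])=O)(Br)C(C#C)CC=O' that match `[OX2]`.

The query [OX2] means: aliphatic oxygen with two total connections — ether, hydroxyl, or ester single-bond O.
Check the 12 heavy atoms by environment: 4× C (X4) → no; 1× Br (X1) → no; 1× N (charge +1, X3) → no; 1× O (charge -1, X1) → no; 2× O (X1) → no; 1× C (X3) → no; 2× C (X2) → no.
No environment satisfies the query, so 0 matching atoms.

0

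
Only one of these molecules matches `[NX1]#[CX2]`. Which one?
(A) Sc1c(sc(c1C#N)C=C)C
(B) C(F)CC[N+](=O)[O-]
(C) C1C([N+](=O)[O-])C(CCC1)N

A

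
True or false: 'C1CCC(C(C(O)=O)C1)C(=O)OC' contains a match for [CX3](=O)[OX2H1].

The pattern [CX3](=O)[OX2H1] describes an sp2 carbon double-bonded to O and single-bonded to an -OH oxygen — a carboxylic acid.
The molecule carries a carboxylic acid group (-C(=O)OH), whose atoms satisfy every constraint of the query, so the pattern matches.

True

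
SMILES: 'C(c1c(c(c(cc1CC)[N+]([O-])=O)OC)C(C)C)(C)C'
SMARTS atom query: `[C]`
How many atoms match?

The query [C] means: uppercase C matches aliphatic (non-aromatic) carbon only.
Check the 19 heavy atoms by environment: 6× c (aromatic) → no; 2× O → no; 9× C → match; 1× N (charge +1) → no; 1× O (charge -1) → no.
That gives 9 matching atoms.

9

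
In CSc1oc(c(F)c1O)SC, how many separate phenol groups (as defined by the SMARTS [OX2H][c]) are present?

[OX2H][c] is the SMARTS for a phenol: a hydroxyl oxygen attached to an aromatic carbon.
Exactly one fragment in the molecule meets all constraints, giving 1 match.

1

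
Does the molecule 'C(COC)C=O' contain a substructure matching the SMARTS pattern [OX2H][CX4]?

No

The pattern [OX2H][CX4] describes a hydroxyl oxygen bound to an sp3 (X4) carbon — an aliphatic alcohol.
The closest candidate here is a methoxy ether (-OCH3), but the oxygen has H0 (ether), not H1. No other fragment satisfies the full query, so there is no match.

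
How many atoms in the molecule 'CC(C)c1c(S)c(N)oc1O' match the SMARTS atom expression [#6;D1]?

2

The query [#6;D1] means: carbon bonded to exactly one heavy atom.
Check the 11 heavy atoms by environment: 1× o (aromatic, D2) → no; 4× c (aromatic, D3) → no; 1× S (D1) → no; 1× N (D1) → no; 1× O (D1) → no; 1× C (D3) → no; 2× C (D1) → match.
That gives 2 matching atoms.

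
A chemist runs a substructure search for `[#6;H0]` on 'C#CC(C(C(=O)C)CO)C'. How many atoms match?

2

Check the 10 heavy atoms by environment: 2× C (H3) → no; 3× C (H1) → no; 1× C (H2) → no; 1× O (H1) → no; 2× C (H0) → match; 1× O (H0) → no.
That gives 2 matching atoms.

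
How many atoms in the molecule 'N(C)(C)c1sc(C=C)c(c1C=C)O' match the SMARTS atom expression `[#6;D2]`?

2

Check the 13 heavy atoms by environment: 1× s (aromatic, D2) → no; 4× c (aromatic, D3) → no; 2× C (D2) → match; 4× C (D1) → no; 1× O (D1) → no; 1× N (D3) → no.
That gives 2 matching atoms.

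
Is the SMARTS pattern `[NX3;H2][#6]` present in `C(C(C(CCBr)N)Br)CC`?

The pattern [NX3;H2][#6] describes a trivalent nitrogen with two H attached to carbon — a primary amine.
The molecule carries a primary amino group (-NH2), whose atoms satisfy every constraint of the query, so the pattern matches.

Yes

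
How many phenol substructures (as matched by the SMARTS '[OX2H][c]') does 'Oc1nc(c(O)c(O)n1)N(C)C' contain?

3

[OX2H][c] is the SMARTS for a phenol: a hydroxyl oxygen attached to an aromatic carbon.
The molecule carries 3 separate instances of a hydroxyl group (-OH) meeting every constraint; each maps to a distinct set of atoms, giving 3 matches.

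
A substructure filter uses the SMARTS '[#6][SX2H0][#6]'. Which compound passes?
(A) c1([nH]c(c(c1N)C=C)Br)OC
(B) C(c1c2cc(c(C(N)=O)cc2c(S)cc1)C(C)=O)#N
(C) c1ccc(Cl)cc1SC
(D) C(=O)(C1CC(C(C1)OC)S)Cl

[#6][SX2H0][#6] describes an aliphatic sulfur bridging two carbons with no H on the sulfur (a thioether).
(A) has a methoxy ether (-OCH3) but the bridging atom is O, not S.
(B) has a thiol (-SH) but the sulfur has H1, not H0 bridging two carbons.
(C) contains a methylthio ether (-SCH3), which satisfies every atom and bond constraint.
(D) has a methoxy ether (-OCH3) but the bridging atom is O, not S.
So the answer is (C).

C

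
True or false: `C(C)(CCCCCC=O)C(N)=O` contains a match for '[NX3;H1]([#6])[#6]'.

The pattern [NX3;H1]([#6])[#6] describes a trivalent nitrogen with one H, bonded to two carbons — a secondary amine.
The closest candidate here is a primary amide (-C(=O)NH2), but the -C(=O)NH2 nitrogen has H2, not H1. No other fragment satisfies the full query, so there is no match.

False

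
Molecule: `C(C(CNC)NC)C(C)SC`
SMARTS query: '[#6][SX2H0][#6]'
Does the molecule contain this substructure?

Yes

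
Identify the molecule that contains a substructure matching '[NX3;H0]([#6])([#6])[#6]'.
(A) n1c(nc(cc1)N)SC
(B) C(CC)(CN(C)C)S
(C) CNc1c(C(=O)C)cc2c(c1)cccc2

B

[NX3;H0]([#6])([#6])[#6] describes a trivalent nitrogen with no H, bonded to three carbons (a tertiary amine).
(A) has a primary amino group (-NH2) but the nitrogen has H2, not H0 with three carbons.
(B) contains a dimethylamino group (-N(CH3)2), which satisfies every atom and bond constraint.
(C) has an N-methylamino group (-NHCH3) but the nitrogen still has one H (H1), not H0.
So the answer is (B).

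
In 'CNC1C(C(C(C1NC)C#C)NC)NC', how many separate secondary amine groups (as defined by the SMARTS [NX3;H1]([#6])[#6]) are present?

4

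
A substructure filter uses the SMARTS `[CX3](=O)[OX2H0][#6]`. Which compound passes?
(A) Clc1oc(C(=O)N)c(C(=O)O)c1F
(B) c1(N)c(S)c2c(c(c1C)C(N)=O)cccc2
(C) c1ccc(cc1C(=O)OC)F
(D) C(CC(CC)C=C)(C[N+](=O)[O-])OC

[CX3](=O)[OX2H0][#6] describes a carbonyl carbon bonded to an oxygen that is itself bonded to carbon (no H on that O) (an ester).
(A) has a carboxylic acid group (-C(=O)OH) but the singly-bonded O carries H (OX2H1, not H0).
(B) has a primary amide (-C(=O)NH2) but the carbonyl is bonded to N, not to an O-C linkage.
(C) contains a methyl-ester group (-C(=O)OCH3), which satisfies every atom and bond constraint.
(D) has a methoxy ether (-OCH3) but the ether oxygen is not adjacent to a C=O carbon.
So the answer is (C).

C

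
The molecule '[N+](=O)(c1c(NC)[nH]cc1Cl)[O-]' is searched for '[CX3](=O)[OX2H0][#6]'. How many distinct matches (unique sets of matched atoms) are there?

0

[CX3](=O)[OX2H0][#6] is the SMARTS for an ester: a carbonyl carbon bonded to an oxygen that is itself bonded to carbon (no H on that O).
No fragment in the molecule satisfies every constraint, giving 0 matches.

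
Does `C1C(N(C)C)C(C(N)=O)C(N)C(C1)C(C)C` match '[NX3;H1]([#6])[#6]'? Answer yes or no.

No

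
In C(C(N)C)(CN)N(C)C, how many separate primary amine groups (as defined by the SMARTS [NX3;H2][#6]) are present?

2

[NX3;H2][#6] is the SMARTS for a primary amine: a trivalent nitrogen with two H attached to carbon.
The molecule carries 2 separate instances of a primary amino group (-NH2) meeting every constraint; each maps to a distinct set of atoms, giving 2 matches.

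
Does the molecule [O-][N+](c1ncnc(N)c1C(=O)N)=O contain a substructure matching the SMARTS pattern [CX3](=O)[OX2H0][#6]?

The pattern [CX3](=O)[OX2H0][#6] describes a carbonyl carbon bonded to an oxygen that is itself bonded to carbon (no H on that O) — an ester.
The closest candidate here is a primary amide (-C(=O)NH2), but the carbonyl is bonded to N, not to an O-C linkage. No other fragment satisfies the full query, so there is no match.

No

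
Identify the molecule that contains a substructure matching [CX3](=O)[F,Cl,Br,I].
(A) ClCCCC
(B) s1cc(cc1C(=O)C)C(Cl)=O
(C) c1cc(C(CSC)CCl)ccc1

B

[CX3](=O)[F,Cl,Br,I] describes a carbonyl carbon bonded to a halogen (an acyl halide).
(A) has a chloro substituent but the Cl is not on a carbonyl carbon.
(B) contains an acyl chloride (-C(=O)Cl), which satisfies every atom and bond constraint.
(C) has a chloro substituent but the Cl is not on a carbonyl carbon.
So the answer is (B).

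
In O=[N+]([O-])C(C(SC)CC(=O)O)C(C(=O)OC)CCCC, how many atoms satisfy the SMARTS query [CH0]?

2

Check the 20 heavy atoms by environment: 4× C (H2) → no; 3× C (H1) → no; 3× C (H3) → no; 2× C (H0) → match; 4× O (H0) → no; 1× O (H1) → no; 1× N (charge +1, H0) → no; 1× O (charge -1, H0) → no; 1× S (H0) → no.
That gives 2 matching atoms.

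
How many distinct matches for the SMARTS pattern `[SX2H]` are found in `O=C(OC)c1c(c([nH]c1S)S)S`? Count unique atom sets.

3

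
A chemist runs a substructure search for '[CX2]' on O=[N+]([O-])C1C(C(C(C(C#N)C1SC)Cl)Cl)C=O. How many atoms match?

1

The query [CX2] means: C with X2: aliphatic carbon with exactly 2 total connections.
Check the 17 heavy atoms by environment: 7× C (X4) → no; 1× C (X2) → match; 1× N (X1) → no; 2× Cl (X1) → no; 1× N (charge +1, X3) → no; 1× O (charge -1, X1) → no; 2× O (X1) → no; 1× C (X3) → no; 1× S (X2) → no.
That gives 1 matching atom.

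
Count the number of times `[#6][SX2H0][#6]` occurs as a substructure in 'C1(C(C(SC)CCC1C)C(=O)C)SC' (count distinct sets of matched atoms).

[#6][SX2H0][#6] is the SMARTS for a thioether: an aliphatic sulfur bridging two carbons with no H on the sulfur.
The molecule carries 2 separate instances of a methylthio ether (-SCH3) meeting every constraint; each maps to a distinct set of atoms, giving 2 matches.

2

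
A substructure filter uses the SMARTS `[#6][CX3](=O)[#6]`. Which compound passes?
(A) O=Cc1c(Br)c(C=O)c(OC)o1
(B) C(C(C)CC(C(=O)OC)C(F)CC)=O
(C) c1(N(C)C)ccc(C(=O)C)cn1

C

[#6][CX3](=O)[#6] describes a carbonyl carbon (no H) flanked by two carbons (a ketone).
(A) has an aldehyde (-CHO) but the carbonyl carbon has H1, so it is not flanked by two carbons.
(B) has an aldehyde (-CHO) but the carbonyl carbon has H1, so it is not flanked by two carbons.
(C) contains an acetyl/ketone group (-C(=O)CH3), which satisfies every atom and bond constraint.
So the answer is (C).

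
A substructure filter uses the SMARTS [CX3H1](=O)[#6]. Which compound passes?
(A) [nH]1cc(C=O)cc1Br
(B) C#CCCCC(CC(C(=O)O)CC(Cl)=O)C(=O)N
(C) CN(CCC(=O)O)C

A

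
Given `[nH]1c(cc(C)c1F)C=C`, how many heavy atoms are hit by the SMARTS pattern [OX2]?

0

Check the 9 heavy atoms by environment: 1× n (aromatic, X3) → no; 4× c (aromatic, X3) → no; 2× C (X3) → no; 1× F (X1) → no; 1× C (X4) → no.
No environment satisfies the query, so 0 matching atoms.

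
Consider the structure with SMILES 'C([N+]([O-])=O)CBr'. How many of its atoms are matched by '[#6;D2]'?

2

Check the 6 heavy atoms by environment: 2× C (D2) → match; 1× N (charge +1, D3) → no; 1× O (charge -1, D1) → no; 1× O (D1) → no; 1× Br (D1) → no.
That gives 2 matching atoms.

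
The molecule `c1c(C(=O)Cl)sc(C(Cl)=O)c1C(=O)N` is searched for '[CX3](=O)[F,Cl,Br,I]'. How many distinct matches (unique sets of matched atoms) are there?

2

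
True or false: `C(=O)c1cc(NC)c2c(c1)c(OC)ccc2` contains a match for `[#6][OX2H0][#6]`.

True

The pattern [#6][OX2H0][#6] describes an aliphatic oxygen bridging two carbons with no H on the oxygen — an ether.
The molecule carries a methoxy ether (-OCH3), whose atoms satisfy every constraint of the query, so the pattern matches.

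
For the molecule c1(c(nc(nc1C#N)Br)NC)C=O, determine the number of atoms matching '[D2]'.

5

The query [D2] means: atom with exactly two heavy-atom neighbours.
Check the 13 heavy atoms by environment: 2× n (aromatic, D2) → match; 4× c (aromatic, D3) → no; 1× N (D2) → match; 1× C (D1) → no; 1× Br (D1) → no; 2× C (D2) → match; 1× O (D1) → no; 1× N (D1) → no.
Summing the matching environments: 2 + 1 + 2 = 5 matching atoms.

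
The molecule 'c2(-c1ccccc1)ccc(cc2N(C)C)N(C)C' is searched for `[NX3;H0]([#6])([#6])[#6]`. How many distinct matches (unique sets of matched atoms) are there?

2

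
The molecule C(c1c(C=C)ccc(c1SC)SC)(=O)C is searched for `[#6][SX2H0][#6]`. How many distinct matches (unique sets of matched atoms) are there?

2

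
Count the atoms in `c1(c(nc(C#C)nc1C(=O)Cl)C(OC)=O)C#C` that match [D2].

The query [D2] means: atom with exactly two heavy-atom neighbours.
Check the 17 heavy atoms by environment: 2× n (aromatic, D2) → match; 4× c (aromatic, D3) → no; 2× C (D2) → match; 3× C (D1) → no; 2× C (D3) → no; 2× O (D1) → no; 1× Cl (D1) → no; 1× O (D2) → match.
Summing the matching environments: 2 + 2 + 1 = 5 matching atoms.

5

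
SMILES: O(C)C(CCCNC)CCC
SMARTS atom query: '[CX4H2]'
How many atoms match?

5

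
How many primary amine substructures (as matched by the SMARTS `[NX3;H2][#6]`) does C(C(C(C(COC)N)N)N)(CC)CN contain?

4

[NX3;H2][#6] is the SMARTS for a primary amine: a trivalent nitrogen with two H attached to carbon.
The molecule carries 4 separate instances of a primary amino group (-NH2) meeting every constraint; each maps to a distinct set of atoms, giving 4 matches.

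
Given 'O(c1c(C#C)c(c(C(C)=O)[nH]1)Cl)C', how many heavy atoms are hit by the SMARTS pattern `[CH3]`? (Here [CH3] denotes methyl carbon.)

2

The query [CH3] means: aliphatic carbon with exactly three hydrogens.
Check the 13 heavy atoms by environment: 1× n (aromatic, H1) → no; 4× c (aromatic, H0) → no; 1× Cl (H0) → no; 2× C (H0) → no; 1× C (H1) → no; 2× O (H0) → no; 2× C (H3) → match.
That gives 2 matching atoms.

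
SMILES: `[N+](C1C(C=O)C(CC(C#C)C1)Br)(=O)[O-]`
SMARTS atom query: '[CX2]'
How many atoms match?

2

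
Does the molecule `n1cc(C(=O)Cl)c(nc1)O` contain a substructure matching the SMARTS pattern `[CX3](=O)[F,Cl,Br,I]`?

The pattern [CX3](=O)[F,Cl,Br,I] describes a carbonyl carbon bonded to a halogen — an acyl halide.
The molecule carries an acyl chloride (-C(=O)Cl), whose atoms satisfy every constraint of the query, so the pattern matches.

Yes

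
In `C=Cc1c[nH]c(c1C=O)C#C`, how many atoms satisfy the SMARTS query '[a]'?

Check the 11 heavy atoms by environment: 1× n (aromatic) → match; 4× c (aromatic) → match; 5× C → no; 1× O → no.
Summing the matching environments: 1 + 4 = 5 matching atoms.

5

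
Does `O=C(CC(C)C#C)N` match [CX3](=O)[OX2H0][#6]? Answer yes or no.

The pattern [CX3](=O)[OX2H0][#6] describes a carbonyl carbon bonded to an oxygen that is itself bonded to carbon (no H on that O) — an ester.
The closest candidate here is a primary amide (-C(=O)NH2), but the carbonyl is bonded to N, not to an O-C linkage. No other fragment satisfies the full query, so there is no match.

No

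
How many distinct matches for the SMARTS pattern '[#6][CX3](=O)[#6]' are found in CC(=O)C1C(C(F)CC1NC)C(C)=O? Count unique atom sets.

2

[#6][CX3](=O)[#6] is the SMARTS for a ketone: a carbonyl carbon (no H) flanked by two carbons.
The molecule carries 2 separate instances of an acetyl/ketone group (-C(=O)CH3) meeting every constraint; each maps to a distinct set of atoms, giving 2 matches.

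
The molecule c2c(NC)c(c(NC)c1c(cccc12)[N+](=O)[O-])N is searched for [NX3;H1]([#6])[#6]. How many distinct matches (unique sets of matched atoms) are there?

2

[NX3;H1]([#6])[#6] is the SMARTS for a secondary amine: a trivalent nitrogen with one H, bonded to two carbons.
The molecule carries 2 separate instances of an N-methylamino group (-NHCH3) meeting every constraint; each maps to a distinct set of atoms, giving 2 matches.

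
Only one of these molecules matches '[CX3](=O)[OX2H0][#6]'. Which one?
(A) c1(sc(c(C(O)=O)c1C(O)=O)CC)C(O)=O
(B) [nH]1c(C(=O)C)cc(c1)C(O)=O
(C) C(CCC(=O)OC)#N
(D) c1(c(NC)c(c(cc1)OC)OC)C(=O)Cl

C

[CX3](=O)[OX2H0][#6] describes a carbonyl carbon bonded to an oxygen that is itself bonded to carbon (no H on that O) (an ester).
(A) has a carboxylic acid group (-C(=O)OH) but the singly-bonded O carries H (OX2H1, not H0).
(B) has a carboxylic acid group (-C(=O)OH) but the singly-bonded O carries H (OX2H1, not H0).
(C) contains a methyl-ester group (-C(=O)OCH3), which satisfies every atom and bond constraint.
(D) has a methoxy ether (-OCH3) but the ether oxygen is not adjacent to a C=O carbon.
So the answer is (C).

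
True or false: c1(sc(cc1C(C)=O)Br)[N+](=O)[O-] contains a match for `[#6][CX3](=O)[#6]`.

The pattern [#6][CX3](=O)[#6] describes a carbonyl carbon (no H) flanked by two carbons — a ketone.
The molecule carries an acetyl/ketone group (-C(=O)CH3), whose atoms satisfy every constraint of the query, so the pattern matches.

True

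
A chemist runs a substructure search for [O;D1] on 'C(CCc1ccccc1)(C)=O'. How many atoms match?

1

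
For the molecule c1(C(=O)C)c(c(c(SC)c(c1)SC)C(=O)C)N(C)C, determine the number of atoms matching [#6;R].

6

The query [#6;R] means: carbon that is part of a ring.
Check the 19 heavy atoms by environment: 6× c (aromatic, in 6-ring) → match; 2× S (acyclic) → no; 8× C (acyclic) → no; 1× N (acyclic) → no; 2× O (acyclic) → no.
That gives 6 matching atoms.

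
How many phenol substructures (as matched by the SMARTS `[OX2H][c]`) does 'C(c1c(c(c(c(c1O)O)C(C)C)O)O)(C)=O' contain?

4

[OX2H][c] is the SMARTS for a phenol: a hydroxyl oxygen attached to an aromatic carbon.
The molecule carries 4 separate instances of a hydroxyl group (-OH) meeting every constraint; each maps to a distinct set of atoms, giving 4 matches.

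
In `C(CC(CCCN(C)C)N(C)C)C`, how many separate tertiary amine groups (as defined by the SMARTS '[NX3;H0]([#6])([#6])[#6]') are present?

[NX3;H0]([#6])([#6])[#6] is the SMARTS for a tertiary amine: a trivalent nitrogen with no H, bonded to three carbons.
The molecule carries 2 separate instances of a dimethylamino group (-N(CH3)2) meeting every constraint; each maps to a distinct set of atoms, giving 2 matches.

2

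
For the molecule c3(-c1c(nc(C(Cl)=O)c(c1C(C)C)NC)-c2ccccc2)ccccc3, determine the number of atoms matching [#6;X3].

The query [#6;X3] means: any carbon (aromatic or not) with three total connections.
Check the 26 heavy atoms by environment: 1× n (aromatic, X2) → no; 17× c (aromatic, X3) → match; 1× N (X3) → no; 4× C (X4) → no; 1× C (X3) → match; 1× O (X1) → no; 1× Cl (X1) → no.
Summing the matching environments: 17 + 1 = 18 matching atoms.

18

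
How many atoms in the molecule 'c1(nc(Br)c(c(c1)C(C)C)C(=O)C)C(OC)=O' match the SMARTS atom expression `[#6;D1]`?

The query [#6;D1] means: carbon bonded to exactly one heavy atom.
Check the 17 heavy atoms by environment: 1× n (aromatic, D2) → no; 4× c (aromatic, D3) → no; 1× c (aromatic, D2) → no; 3× C (D3) → no; 2× O (D1) → no; 1× O (D2) → no; 4× C (D1) → match; 1× Br (D1) → no.
That gives 4 matching atoms.

4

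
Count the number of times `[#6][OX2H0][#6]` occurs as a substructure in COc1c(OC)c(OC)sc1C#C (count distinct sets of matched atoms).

3

[#6][OX2H0][#6] is the SMARTS for an ether: an aliphatic oxygen bridging two carbons with no H on the oxygen.
The molecule carries 3 separate instances of a methoxy ether (-OCH3) meeting every constraint; each maps to a distinct set of atoms, giving 3 matches.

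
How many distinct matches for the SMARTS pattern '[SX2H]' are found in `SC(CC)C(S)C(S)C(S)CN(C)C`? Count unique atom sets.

[SX2H] is the SMARTS for a thiol: an aliphatic sulfur with two connections, one being H.
The molecule carries 4 separate instances of a thiol (-SH) meeting every constraint; each maps to a distinct set of atoms, giving 4 matches.

4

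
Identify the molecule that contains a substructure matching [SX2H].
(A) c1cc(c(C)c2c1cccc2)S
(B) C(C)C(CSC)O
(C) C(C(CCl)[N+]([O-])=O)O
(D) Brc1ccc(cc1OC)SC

A

[SX2H] describes an aliphatic sulfur with two connections, one being H (a thiol).
(A) contains a thiol (-SH), which satisfies every atom and bond constraint.
(B) has a methylthio ether (-SCH3) but the sulfur has H0 (bonded to two carbons), not H1.
(C) has a hydroxyl group (-OH) but it is an -OH, not an -SH.
(D) has a methylthio ether (-SCH3) but the sulfur has H0 (bonded to two carbons), not H1.
So the answer is (A).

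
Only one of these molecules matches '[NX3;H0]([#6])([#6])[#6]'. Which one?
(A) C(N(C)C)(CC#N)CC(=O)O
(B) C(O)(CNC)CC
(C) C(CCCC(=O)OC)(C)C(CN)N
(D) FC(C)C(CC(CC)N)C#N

[NX3;H0]([#6])([#6])[#6] describes a trivalent nitrogen with no H, bonded to three carbons (a tertiary amine).
(A) contains a dimethylamino group (-N(CH3)2), which satisfies every atom and bond constraint.
(B) has an N-methylamino group (-NHCH3) but the nitrogen still has one H (H1), not H0.
(C) has a primary amino group (-NH2) but the nitrogen has H2, not H0 with three carbons.
(D) has a primary amino group (-NH2) but the nitrogen has H2, not H0 with three carbons.
So the answer is (A).

A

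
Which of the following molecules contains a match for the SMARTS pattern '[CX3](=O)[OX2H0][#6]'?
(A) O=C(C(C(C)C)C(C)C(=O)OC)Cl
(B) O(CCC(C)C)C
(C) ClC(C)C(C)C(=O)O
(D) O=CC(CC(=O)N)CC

[CX3](=O)[OX2H0][#6] describes a carbonyl carbon bonded to an oxygen that is itself bonded to carbon (no H on that O) (an ester).
(A) contains a methyl-ester group (-C(=O)OCH3), which satisfies every atom and bond constraint.
(B) has a methoxy ether (-OCH3) but the ether oxygen is not adjacent to a C=O carbon.
(C) has a carboxylic acid group (-C(=O)OH) but the singly-bonded O carries H (OX2H1, not H0).
(D) has a primary amide (-C(=O)NH2) but the carbonyl is bonded to N, not to an O-C linkage.
So the answer is (A).

A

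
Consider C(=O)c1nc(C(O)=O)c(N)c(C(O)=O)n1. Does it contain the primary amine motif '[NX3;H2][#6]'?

The pattern [NX3;H2][#6] describes a trivalent nitrogen with two H attached to carbon — a primary amine.
The molecule carries a primary amino group (-NH2), whose atoms satisfy every constraint of the query, so the pattern matches.

Yes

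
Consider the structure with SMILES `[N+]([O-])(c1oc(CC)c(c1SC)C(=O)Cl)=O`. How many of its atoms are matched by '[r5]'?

5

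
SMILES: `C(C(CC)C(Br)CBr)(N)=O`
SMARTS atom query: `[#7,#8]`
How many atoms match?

The query [#7,#8] means: nitrogen or oxygen (comma = OR).
Check the 10 heavy atoms by environment: 6× C → no; 2× Br → no; 1× O → match; 1× N → match.
Summing the matching environments: 1 + 1 = 2 matching atoms.

2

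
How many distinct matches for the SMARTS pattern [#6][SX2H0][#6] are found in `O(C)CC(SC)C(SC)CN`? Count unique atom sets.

2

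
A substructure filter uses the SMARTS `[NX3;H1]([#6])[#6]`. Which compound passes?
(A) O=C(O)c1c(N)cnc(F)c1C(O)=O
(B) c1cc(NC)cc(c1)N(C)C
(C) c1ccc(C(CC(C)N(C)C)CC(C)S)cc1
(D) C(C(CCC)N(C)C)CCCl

[NX3;H1]([#6])[#6] describes a trivalent nitrogen with one H, bonded to two carbons (a secondary amine).
(A) has a primary amino group (-NH2) but the nitrogen has H2 and only one carbon neighbour.
(B) contains an N-methylamino group (-NHCH3), which satisfies every atom and bond constraint.
(C) has a dimethylamino group (-N(CH3)2) but the nitrogen has H0, not H1.
(D) has a dimethylamino group (-N(CH3)2) but the nitrogen has H0, not H1.
So the answer is (B).

B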